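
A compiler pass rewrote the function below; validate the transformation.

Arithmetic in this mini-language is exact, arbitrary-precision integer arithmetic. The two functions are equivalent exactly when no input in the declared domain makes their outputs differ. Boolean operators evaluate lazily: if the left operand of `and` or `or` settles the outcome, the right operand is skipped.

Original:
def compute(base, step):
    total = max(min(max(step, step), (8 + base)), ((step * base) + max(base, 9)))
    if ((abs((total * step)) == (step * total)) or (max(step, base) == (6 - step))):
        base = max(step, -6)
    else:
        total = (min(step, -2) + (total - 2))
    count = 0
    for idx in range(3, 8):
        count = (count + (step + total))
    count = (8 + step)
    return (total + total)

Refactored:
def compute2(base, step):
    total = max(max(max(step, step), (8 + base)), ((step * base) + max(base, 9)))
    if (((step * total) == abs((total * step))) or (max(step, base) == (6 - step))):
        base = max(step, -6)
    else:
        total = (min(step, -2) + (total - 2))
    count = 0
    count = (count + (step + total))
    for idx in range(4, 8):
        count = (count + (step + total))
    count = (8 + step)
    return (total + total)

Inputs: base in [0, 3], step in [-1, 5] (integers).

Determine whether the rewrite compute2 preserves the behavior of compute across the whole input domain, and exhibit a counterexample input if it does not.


Input base=1, step=-1: 8 from compute versus 10 from compute2.
verdict: not equivalent; witness: base=1, step=-1


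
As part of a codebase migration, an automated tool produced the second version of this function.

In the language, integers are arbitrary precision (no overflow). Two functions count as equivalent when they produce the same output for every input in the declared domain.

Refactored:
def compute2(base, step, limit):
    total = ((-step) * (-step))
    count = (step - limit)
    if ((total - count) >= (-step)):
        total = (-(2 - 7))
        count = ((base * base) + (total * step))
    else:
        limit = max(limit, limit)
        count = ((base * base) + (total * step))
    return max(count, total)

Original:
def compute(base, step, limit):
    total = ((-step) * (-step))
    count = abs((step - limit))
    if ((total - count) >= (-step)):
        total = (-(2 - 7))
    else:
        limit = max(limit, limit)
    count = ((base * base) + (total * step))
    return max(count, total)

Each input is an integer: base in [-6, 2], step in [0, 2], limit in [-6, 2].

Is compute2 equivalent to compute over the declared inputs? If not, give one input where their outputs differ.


Consider the input base=-2, step=0, limit=1.
compute: total = 0; count = 1; ((total - count) >= (-step)) -> false; limit = 1; count = 4; return 4
compute2: total = 0; count = -1; ((total - count) >= (-step)) -> true; total = 5; count = 4; return 5
4 != 5, so the rewrite changes behavior.
verdict: not equivalent; witness: base=-2, step=0, limit=1


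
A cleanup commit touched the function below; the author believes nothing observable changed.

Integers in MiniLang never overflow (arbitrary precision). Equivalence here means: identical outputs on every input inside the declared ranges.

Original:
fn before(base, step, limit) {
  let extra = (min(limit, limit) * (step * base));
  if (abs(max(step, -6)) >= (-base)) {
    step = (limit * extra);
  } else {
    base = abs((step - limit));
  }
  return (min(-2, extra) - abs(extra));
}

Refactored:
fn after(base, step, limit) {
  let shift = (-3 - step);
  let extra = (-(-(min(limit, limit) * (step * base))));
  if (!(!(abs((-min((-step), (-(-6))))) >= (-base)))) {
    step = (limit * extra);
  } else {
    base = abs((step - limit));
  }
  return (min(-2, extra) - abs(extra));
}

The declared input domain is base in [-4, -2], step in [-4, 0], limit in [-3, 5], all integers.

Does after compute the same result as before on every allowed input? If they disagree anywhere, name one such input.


This is a faithful refactor — local variable names differ; and min/max/abs usage differs; and arithmetic usage differs; and constant usage differs; and boolean connective usage differs; and statement counts differ, but the computed results match everywhere.
One worked example (base=-2, step=-4, limit=1) — before: extra = 8; (abs(max(step, -6)) >= (-base)) -> true; step = 8; return -10; after: shift = 1; extra = 8; (!(!(abs((-min((-step), (-(-6))))) >= (-base)))) -> true; step = 8; return -10; agreement on -10.
Across all 135 domain points the two functions coincide.
verdict: equivalent


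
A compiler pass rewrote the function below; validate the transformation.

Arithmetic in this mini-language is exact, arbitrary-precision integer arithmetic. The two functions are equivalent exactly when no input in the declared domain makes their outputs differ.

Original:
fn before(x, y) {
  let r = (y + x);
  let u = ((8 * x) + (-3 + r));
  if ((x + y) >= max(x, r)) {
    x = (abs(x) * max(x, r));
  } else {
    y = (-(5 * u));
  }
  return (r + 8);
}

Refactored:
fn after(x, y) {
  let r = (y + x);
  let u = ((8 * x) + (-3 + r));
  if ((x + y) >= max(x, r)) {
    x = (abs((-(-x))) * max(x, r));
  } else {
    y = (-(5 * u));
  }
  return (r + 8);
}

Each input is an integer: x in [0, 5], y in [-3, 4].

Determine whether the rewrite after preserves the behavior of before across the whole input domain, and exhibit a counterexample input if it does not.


The two are interchangeable: same computation, different form, and every declared input agrees.
As a probe, take x=0, y=-1: before runs r becomes -1; next u becomes -4; next ((x + y) >= max(x, r)) evaluates to false; next y becomes 20; next final value 7; after runs r becomes -1; next u becomes -4; next ((x + y) >= max(x, r)) evaluates to false; next y becomes 20; next final value 7; both end at 7.
An exhaustive pass over the 48 declared inputs shows identical outputs.
verdict: equivalent


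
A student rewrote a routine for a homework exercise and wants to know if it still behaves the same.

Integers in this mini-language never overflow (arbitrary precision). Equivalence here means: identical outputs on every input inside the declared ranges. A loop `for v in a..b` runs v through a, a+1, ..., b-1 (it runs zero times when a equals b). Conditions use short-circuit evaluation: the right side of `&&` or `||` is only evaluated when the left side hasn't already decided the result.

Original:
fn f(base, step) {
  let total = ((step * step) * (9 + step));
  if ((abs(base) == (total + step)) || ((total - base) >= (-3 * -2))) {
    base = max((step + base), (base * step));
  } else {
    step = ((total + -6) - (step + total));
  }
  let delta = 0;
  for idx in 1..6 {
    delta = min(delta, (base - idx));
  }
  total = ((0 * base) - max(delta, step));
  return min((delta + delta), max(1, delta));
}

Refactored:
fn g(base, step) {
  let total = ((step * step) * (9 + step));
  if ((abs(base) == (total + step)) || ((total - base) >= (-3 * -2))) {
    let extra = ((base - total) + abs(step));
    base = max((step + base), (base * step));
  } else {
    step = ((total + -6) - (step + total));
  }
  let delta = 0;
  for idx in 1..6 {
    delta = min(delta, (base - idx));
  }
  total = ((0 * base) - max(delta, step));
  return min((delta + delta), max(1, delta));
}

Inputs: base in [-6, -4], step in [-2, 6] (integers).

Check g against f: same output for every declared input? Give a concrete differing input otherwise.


This is a faithful refactor — min/max/abs usage differs; and statement counts differ; and local variable names differ; and arithmetic usage differs, but the computed results match everywhere.
One worked example (base=-4, step=-2) — f: total=28, then ((abs(base) == (total + step)) || ((total - base) >= (-3 * -2))) is true, then base=8, then delta=0, then (idx=1), then delta=0, then (idx=2), then delta=0, then (idx=3), then delta=0, then (idx=4), then delta=0, then (idx=5), then delta=0, then total=0, then returns 0; g: total=28, then ((abs(base) == (total + step)) || ((total - base) >= (-3 * -2))) is true, then extra=-30, then base=8, then delta=0, then (idx=1), then delta=0, then (idx=2), then delta=0, then (idx=3), then delta=0, then (idx=4), then delta=0, then (idx=5), then delta=0, then total=0, then returns 0; agreement on 0.
Every one of the 27 inputs gives matching results.
verdict: equivalent


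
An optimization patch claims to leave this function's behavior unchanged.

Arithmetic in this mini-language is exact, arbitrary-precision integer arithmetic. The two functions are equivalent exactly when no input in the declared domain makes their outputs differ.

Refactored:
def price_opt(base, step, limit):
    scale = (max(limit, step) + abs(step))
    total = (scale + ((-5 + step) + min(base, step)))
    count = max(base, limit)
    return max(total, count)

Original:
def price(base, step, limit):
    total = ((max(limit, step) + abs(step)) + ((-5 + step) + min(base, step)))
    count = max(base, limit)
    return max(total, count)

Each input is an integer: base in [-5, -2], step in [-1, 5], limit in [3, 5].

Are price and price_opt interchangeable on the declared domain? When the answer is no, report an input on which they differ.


Reading the diff, among the changes: local variable names differ; also statement counts differ.
Spot check at base=-2, step=3, limit=5 — price: total = 4; count = 5; return 5. price_opt: scale = 8; total = 4; count = 5; return 5. Both give 5.
Checked all 84 inputs in the declared domain: the outputs agree on every one.
verdict: equivalent


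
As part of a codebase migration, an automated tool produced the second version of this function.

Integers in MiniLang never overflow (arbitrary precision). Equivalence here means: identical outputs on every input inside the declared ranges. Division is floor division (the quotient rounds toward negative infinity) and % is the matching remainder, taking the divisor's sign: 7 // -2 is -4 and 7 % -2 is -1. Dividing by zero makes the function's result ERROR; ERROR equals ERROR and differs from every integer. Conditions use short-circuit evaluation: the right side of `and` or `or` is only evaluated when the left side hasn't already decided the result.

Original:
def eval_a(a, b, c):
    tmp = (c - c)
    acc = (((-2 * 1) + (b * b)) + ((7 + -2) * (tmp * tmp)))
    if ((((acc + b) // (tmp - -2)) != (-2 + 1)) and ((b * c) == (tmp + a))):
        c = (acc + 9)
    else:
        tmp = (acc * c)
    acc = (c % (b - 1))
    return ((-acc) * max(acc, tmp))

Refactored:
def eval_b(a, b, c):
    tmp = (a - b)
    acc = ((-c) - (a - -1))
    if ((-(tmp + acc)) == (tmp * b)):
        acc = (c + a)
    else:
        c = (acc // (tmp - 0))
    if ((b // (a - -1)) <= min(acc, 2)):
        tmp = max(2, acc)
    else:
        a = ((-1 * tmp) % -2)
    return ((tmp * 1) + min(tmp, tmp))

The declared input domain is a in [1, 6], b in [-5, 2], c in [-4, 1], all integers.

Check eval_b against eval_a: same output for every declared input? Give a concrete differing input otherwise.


Take a=1, b=-5, c=-4.
eval_a: tmp = 0; acc = 23; ((((acc + b) // (tmp - -2)) != (-2 + 1)) and ((b * c) == (tmp + a))) -> false; tmp = -92; acc = -4; return -16
eval_b: tmp = 6; acc = 2; ((-(tmp + acc)) == (tmp * b)) -> false; c = 0; ((b // (a - -1)) <= min(acc, 2)) -> true; tmp = 2; return 4
-16 against 4: the behavior changed.
verdict: not equivalent; witness: a=1, b=-5, c=-4


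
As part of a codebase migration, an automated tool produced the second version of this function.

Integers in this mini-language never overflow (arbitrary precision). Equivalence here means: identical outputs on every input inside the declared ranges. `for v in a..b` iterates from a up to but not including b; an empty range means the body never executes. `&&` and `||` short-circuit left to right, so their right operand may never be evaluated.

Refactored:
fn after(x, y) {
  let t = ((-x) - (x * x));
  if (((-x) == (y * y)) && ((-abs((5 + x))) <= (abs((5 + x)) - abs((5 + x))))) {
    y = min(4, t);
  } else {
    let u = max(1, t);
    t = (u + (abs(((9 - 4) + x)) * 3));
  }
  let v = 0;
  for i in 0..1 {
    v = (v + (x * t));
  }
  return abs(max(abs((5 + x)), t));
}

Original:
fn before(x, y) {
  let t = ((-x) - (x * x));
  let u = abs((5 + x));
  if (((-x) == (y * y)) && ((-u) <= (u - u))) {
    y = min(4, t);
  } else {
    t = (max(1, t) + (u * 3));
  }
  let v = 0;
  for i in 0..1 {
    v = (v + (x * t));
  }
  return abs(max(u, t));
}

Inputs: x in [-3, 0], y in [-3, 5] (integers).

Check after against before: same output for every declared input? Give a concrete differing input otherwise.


Comparing the listings, the differences include: constant usage differs; arithmetic usage differs; min/max/abs usage differs.
Tracing x=0, y=0: before: t := 0 | u := 5 | (((-x) == (y * y)) && ((-u) <= (u - u))): true | y := 0 | v := 0 | iter i=0: | v := 0 | result 5 | after: t := 0 | (((-x) == (y * y)) && ((-abs((5 + x))) <= (abs((5 + x)) - abs((5 + x))))): true | y := 0 | v := 0 | iter i=0: | v := 0 | result 5 — matching result 5.
Across all 36 domain points the two functions coincide.
verdict: equivalent


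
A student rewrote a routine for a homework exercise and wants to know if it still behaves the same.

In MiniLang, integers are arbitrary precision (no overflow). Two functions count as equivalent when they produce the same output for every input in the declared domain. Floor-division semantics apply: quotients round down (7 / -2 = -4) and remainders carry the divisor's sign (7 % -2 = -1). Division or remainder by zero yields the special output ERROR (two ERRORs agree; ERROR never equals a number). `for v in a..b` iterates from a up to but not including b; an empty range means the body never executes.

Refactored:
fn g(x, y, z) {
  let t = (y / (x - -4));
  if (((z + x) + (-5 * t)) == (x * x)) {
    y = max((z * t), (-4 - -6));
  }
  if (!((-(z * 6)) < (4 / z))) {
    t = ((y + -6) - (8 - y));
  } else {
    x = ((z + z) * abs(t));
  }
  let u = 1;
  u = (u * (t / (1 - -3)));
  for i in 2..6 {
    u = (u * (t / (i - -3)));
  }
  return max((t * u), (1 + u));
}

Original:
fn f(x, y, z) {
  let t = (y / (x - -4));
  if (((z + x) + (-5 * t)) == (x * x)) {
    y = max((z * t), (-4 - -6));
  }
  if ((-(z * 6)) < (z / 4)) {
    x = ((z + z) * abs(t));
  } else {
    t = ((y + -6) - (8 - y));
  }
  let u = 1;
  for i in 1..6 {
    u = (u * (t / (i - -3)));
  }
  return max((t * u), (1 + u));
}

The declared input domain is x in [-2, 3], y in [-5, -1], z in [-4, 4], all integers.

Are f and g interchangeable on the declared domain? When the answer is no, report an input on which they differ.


The rewrite breaks on x=-2, y=-5, z=0, where the results are 34560 and ERROR.
f: t := -3 | (((z + x) + (-5 * t)) == (x * x)): false | ((-(z * 6)) < (z / 4)): false | t := -24 | u := 1 | iter i=1: | u := -6 | iter i=2: | u := 30 | iter i=3: | u := -120 | iter i=4: | u := 480 | iter i=5: | u := -1440 | result 34560
g: t := -3 | (((z + x) + (-5 * t)) == (x * x)): false | divide-by-zero, output ERROR
verdict: not equivalent; witness: x=-2, y=-5, z=0


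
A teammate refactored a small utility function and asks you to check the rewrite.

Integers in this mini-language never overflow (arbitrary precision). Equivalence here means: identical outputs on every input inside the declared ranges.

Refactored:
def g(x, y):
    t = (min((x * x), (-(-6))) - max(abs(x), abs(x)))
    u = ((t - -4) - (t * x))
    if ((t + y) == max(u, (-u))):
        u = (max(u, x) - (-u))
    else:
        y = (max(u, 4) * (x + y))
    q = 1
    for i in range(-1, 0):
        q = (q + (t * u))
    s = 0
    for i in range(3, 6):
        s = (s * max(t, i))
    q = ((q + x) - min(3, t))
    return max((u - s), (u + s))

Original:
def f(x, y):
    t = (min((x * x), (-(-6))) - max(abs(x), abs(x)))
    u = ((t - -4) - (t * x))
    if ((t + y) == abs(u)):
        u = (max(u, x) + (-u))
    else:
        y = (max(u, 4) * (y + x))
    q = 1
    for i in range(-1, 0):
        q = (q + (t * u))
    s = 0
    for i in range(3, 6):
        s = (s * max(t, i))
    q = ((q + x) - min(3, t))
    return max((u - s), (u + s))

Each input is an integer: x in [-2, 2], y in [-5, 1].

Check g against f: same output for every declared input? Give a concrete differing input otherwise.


x=2, y=0 yields 0 from f but 4 from g.
verdict: not equivalent; witness: x=2, y=0


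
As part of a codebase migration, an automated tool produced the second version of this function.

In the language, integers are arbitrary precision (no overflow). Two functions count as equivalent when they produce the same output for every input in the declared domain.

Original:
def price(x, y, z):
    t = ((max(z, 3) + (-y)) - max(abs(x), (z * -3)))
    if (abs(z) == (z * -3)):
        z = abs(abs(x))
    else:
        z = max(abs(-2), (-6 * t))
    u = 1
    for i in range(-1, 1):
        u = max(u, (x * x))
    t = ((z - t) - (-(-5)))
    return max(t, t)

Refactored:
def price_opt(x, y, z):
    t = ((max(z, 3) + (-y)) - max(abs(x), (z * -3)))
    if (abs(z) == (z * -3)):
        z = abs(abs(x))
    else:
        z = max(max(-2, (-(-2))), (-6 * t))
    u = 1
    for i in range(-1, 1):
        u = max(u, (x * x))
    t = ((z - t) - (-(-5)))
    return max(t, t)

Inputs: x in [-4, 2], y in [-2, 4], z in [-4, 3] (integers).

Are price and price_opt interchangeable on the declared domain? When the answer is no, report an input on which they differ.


Equivalent — the differences include min/max/abs usage differs, and constant usage differs, yet no declared input distinguishes the two.
One worked example (x=1, y=3, z=3) — price: t = -1; (abs(z) == (z * -3)) -> false; z = 6; u = 1; [i=-1]; u = 1; [i=0]; u = 1; t = 2; return 2; price_opt: t = -1; (abs(z) == (z * -3)) -> false; z = 6; u = 1; [i=-1]; u = 1; [i=0]; u = 1; t = 2; return 2; agreement on 2.
Checked all 392 inputs in the declared domain: the outputs agree on every one.
verdict: equivalent


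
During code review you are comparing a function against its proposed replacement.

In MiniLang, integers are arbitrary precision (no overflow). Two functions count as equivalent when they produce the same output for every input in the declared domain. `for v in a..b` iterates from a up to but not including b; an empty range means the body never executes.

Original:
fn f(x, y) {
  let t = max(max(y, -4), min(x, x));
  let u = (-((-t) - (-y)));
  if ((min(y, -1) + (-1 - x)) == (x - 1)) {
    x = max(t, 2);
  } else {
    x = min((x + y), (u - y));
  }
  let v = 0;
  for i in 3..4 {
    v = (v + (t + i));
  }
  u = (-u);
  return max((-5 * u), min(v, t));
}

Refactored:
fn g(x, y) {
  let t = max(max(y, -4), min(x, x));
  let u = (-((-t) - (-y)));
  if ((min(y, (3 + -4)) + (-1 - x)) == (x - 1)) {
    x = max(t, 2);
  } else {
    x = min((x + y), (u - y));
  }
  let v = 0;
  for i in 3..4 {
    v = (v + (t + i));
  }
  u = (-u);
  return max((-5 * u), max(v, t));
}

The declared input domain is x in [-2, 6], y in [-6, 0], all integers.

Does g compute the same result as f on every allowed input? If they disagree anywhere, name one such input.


Take x=-2, y=-2.
f: t becomes -2; next u becomes 0; next ((min(y, -1) + (-1 - x)) == (x - 1)) evaluates to false; next x becomes -4; next v becomes 0; next at i=3:; next v becomes 1; next u becomes 0; next final value 0
g: t becomes -2; next u becomes 0; next ((min(y, (3 + -4)) + (-1 - x)) == (x - 1)) evaluates to false; next x becomes -4; next v becomes 0; next at i=3:; next v becomes 1; next u becomes 0; next final value 1
0 vs 1 — the two versions disagree here.
verdict: not equivalent; witness: x=-2, y=-2


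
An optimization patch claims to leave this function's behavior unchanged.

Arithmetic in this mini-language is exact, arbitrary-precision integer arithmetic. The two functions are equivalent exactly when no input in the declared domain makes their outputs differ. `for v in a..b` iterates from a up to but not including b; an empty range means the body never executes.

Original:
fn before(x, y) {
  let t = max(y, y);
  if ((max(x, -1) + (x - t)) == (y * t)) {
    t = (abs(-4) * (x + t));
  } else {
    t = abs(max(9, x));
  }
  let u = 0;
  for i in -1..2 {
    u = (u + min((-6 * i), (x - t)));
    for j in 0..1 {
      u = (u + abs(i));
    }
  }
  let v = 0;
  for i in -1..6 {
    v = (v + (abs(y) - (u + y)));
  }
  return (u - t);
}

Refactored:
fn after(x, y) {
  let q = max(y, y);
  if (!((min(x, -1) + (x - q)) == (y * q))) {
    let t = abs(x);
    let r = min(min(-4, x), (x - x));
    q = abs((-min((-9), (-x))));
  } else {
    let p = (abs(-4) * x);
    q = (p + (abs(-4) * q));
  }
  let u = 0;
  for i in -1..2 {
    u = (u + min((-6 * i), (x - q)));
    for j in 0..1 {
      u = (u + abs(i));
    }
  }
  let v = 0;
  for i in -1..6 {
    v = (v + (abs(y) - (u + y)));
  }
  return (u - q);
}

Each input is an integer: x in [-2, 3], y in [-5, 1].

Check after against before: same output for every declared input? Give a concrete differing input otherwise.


The rewrite breaks on x=0, y=-1, where the results are 4 and -34.
before: t becomes -1; next ((max(x, -1) + (x - t)) == (y * t)) evaluates to true; next t becomes -4; next u becomes 0; next at i=-1:; next u becomes 4; next at j=0:; next u becomes 5; next at i=0:; next u becomes 5; next at j=0:; next u becomes 5; next at i=1:; next u becomes -1; next at j=0:; next u becomes 0; next v becomes 0; next at i=-1:; next v becomes 2; next at i=0:; next v becomes 4; next at i=1:; next v becomes 6; next at i=2:; next v becomes 8; next at i=3:; next v becomes 10; next at i=4:; next v becomes 12; next at i=5:; next v becomes 14; next final value 4
after: q becomes -1; next (!((min(x, -1) + (x - q)) == (y * q))) evaluates to true; next t becomes 0; next r becomes -4; next q becomes 9; next u becomes 0; next at i=-1:; next u becomes -9; next at j=0:; next u becomes -8; next at i=0:; next u becomes -17; next at j=0:; next u becomes -17; next at i=1:; next u becomes -26; next at j=0:; next u becomes -25; next v becomes 0; next at i=-1:; next v becomes 27; next at i=0:; next v becomes 54; next at i=1:; next v becomes 81; next at i=2:; next v becomes 108; next at i=3:; next v becomes 135; next at i=4:; next v becomes 162; next at i=5:; next v becomes 189; next final value -34
verdict: not equivalent; witness: x=0, y=-1


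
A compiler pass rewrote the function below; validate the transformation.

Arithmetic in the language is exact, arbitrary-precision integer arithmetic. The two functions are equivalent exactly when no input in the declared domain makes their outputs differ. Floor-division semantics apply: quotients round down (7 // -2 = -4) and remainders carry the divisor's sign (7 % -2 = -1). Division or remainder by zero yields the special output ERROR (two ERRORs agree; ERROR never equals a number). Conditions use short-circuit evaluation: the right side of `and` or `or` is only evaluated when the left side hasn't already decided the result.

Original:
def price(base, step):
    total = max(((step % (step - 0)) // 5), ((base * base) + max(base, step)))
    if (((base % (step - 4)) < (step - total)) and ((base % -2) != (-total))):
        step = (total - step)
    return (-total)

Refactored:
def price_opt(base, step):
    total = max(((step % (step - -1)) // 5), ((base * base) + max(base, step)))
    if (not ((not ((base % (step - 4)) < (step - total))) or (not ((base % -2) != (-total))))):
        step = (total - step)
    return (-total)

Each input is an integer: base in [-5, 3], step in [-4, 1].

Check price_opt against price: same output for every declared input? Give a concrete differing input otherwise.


The rewrite breaks on base=-5, step=-1, where the results are -24 and ERROR.
price: total becomes 24; next (((base % (step - 4)) < (step - total)) and ((base % -2) != (-total))) evaluates to false; next final value -24
price_opt: hits division by zero so the output is ERROR
verdict: not equivalent; witness: base=-5, step=-1


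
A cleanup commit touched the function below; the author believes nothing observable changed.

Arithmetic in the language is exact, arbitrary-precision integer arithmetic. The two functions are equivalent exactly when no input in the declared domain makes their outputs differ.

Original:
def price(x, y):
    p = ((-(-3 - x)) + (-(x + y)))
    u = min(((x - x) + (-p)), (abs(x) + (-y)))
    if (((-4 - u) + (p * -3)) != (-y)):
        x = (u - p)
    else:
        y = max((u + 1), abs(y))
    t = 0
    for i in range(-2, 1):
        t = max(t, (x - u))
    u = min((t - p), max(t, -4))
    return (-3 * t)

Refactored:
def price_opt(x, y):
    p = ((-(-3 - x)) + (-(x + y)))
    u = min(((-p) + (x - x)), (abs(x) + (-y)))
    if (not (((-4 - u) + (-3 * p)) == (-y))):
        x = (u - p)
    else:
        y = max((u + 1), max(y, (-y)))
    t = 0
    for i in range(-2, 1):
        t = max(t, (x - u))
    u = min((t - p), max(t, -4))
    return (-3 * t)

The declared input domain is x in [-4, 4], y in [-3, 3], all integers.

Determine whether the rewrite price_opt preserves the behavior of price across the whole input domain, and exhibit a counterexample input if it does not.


The two are interchangeable: min/max/abs usage differs; also comparison usage differs; also boolean connective usage differs, and every declared input agrees.
One worked example (x=-2, y=-2) — price: p=5, then u=-5, then (((-4 - u) + (p * -3)) != (-y)) is true, then x=-10, then t=0, then (i=-2), then t=0, then (i=-1), then t=0, then (i=0), then t=0, then u=-5, then returns 0; price_opt: p=5, then u=-5, then (not (((-4 - u) + (-3 * p)) == (-y))) is true, then x=-10, then t=0, then (i=-2), then t=0, then (i=-1), then t=0, then (i=0), then t=0, then u=-5, then returns 0; agreement on 0.
Every one of the 63 inputs gives matching results.
verdict: equivalent


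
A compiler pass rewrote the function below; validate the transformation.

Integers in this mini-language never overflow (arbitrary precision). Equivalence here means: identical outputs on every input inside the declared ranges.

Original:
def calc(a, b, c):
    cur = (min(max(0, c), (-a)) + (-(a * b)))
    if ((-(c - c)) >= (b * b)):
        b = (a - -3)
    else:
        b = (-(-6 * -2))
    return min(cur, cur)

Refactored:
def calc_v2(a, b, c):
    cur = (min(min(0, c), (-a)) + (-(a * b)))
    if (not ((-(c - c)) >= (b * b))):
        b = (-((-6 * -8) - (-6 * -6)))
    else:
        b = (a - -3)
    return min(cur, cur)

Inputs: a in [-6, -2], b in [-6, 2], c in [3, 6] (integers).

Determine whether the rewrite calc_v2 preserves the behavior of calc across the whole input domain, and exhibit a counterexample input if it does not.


Evaluate both at a=-6, b=-6, c=3.
calc: cur = -33; ((-(c - c)) >= (b * b)) -> false; b = -12; return -33
calc_v2: cur = -36; (not ((-(c - c)) >= (b * b))) -> true; b = -12; return -36
-33 against -36: the behavior changed.
verdict: not equivalent; witness: a=-6, b=-6, c=3


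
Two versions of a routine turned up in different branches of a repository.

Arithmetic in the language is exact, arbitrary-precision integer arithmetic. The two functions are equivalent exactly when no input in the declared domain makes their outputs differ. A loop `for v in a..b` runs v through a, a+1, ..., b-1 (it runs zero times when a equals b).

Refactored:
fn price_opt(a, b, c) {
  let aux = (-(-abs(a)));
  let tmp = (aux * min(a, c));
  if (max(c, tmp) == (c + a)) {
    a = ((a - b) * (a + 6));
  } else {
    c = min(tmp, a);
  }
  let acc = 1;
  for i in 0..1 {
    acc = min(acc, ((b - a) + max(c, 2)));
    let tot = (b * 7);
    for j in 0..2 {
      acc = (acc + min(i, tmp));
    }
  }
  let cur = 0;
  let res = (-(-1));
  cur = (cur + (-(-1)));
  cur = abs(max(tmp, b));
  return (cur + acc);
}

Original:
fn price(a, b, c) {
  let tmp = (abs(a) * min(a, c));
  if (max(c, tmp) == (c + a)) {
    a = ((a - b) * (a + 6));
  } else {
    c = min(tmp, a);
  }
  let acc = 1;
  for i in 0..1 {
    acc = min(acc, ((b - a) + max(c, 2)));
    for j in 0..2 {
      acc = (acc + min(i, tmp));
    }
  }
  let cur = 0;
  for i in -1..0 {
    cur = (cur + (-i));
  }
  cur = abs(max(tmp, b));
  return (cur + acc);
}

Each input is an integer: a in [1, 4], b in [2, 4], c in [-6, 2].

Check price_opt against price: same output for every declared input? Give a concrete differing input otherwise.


Although statement counts differ, and loop structure differs, and arithmetic usage differs, and constant usage differs, and local variable names differ, 108/108 inputs agree.
verdict: equivalent


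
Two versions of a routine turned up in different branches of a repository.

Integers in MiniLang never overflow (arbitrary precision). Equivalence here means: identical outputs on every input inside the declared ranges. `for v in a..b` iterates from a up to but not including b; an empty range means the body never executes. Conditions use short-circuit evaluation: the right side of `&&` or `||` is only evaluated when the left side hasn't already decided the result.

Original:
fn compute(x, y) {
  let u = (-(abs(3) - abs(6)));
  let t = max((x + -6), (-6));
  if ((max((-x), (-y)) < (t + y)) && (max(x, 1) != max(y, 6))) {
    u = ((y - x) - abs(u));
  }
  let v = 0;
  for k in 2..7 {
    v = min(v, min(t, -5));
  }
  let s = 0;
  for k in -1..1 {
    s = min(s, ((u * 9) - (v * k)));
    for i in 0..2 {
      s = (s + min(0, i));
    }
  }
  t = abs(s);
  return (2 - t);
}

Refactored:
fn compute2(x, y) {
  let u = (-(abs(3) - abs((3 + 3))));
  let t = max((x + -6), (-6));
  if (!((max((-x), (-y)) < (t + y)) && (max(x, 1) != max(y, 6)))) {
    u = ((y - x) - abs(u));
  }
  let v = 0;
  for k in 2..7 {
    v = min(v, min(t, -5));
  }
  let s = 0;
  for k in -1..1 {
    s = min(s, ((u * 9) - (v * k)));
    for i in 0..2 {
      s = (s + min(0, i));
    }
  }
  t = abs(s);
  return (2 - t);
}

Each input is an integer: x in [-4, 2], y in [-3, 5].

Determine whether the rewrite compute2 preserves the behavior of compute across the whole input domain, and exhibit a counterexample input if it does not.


Try x=-4, y=-3.
compute: u := 3 | t := -6 | ((max((-x), (-y)) < (t + y)) && (max(x, 1) != max(y, 6))): false | v := 0 | iter k=2: | v := -6 | iter k=3: | v := -6 | iter k=4: | v := -6 | iter k=5: | v := -6 | iter k=6: | v := -6 | s := 0 | iter k=-1: | s := 0 | iter i=0: | s := 0 | iter i=1: | s := 0 | iter k=0: | s := 0 | iter i=0: | s := 0 | iter i=1: | s := 0 | t := 0 | result 2
compute2: u := 3 | t := -6 | (!((max((-x), (-y)) < (t + y)) && (max(x, 1) != max(y, 6)))): true | u := -2 | v := 0 | iter k=2: | v := -6 | iter k=3: | v := -6 | iter k=4: | v := -6 | iter k=5: | v := -6 | iter k=6: | v := -6 | s := 0 | iter k=-1: | s := -24 | iter i=0: | s := -24 | iter i=1: | s := -24 | iter k=0: | s := -24 | iter i=0: | s := -24 | iter i=1: | s := -24 | t := 24 | result -22
2 != -22, so the rewrite changes behavior.
verdict: not equivalent; witness: x=-4, y=-3


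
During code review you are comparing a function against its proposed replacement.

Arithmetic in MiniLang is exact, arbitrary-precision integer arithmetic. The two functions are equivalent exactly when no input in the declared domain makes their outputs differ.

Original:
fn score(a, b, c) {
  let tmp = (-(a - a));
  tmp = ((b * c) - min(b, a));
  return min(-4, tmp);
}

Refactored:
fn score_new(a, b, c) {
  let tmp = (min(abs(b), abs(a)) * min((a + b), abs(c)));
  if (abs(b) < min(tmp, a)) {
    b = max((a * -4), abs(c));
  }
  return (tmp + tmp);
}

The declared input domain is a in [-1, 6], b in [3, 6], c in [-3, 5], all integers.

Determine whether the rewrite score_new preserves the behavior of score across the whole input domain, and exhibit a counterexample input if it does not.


a=-1, b=3, c=-3 yields -8 from score but 4 from score_new.
verdict: not equivalent; witness: a=-1, b=3, c=-3


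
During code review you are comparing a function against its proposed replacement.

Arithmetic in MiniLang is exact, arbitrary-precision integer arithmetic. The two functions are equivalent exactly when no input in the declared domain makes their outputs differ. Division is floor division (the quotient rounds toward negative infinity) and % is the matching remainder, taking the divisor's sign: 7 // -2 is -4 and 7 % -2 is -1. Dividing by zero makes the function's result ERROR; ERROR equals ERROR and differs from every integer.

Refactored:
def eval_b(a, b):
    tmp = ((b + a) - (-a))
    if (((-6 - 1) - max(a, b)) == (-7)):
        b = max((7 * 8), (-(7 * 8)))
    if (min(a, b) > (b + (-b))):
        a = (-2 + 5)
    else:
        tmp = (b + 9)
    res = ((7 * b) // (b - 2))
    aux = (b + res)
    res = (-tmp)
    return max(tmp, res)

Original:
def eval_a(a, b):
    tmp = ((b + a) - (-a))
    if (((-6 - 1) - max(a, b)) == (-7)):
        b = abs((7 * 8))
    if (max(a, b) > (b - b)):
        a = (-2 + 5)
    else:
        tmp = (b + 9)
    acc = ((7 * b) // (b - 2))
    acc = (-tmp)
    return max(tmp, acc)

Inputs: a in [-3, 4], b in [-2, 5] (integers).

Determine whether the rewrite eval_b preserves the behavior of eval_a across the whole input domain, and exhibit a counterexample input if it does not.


There is a counterexample at a=-3, b=0: 6 on one side, 65 on the other.
eval_a: tmp = -6; (((-6 - 1) - max(a, b)) == (-7)) -> true; b = 56; (max(a, b) > (b - b)) -> true; a = 3; acc = 7; acc = 6; return 6
eval_b: tmp = -6; (((-6 - 1) - max(a, b)) == (-7)) -> true; b = 56; (min(a, b) > (b + (-b))) -> false; tmp = 65; res = 7; aux = 63; res = -65; return 65
verdict: not equivalent; witness: a=-3, b=0


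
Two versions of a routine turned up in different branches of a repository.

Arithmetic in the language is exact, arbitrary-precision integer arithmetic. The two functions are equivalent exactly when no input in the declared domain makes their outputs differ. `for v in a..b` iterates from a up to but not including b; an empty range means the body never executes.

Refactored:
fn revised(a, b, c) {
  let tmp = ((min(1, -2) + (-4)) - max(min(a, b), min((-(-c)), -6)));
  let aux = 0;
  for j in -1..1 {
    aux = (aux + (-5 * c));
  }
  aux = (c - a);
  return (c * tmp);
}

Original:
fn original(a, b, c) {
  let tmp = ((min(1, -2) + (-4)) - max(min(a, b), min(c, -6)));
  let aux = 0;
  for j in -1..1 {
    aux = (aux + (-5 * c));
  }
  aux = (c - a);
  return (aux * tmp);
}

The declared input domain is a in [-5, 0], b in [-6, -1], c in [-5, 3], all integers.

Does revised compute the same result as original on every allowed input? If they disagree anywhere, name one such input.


The rewrite breaks on a=-5, b=-5, c=-5, where the results are 0 and 5.
original: tmp becomes -1; next aux becomes 0; next at j=-1:; next aux becomes 25; next at j=0:; next aux becomes 50; next aux becomes 0; next final value 0
revised: tmp becomes -1; next aux becomes 0; next at j=-1:; next aux becomes 25; next at j=0:; next aux becomes 50; next aux becomes 0; next final value 5
verdict: not equivalent; witness: a=-5, b=-5, c=-5


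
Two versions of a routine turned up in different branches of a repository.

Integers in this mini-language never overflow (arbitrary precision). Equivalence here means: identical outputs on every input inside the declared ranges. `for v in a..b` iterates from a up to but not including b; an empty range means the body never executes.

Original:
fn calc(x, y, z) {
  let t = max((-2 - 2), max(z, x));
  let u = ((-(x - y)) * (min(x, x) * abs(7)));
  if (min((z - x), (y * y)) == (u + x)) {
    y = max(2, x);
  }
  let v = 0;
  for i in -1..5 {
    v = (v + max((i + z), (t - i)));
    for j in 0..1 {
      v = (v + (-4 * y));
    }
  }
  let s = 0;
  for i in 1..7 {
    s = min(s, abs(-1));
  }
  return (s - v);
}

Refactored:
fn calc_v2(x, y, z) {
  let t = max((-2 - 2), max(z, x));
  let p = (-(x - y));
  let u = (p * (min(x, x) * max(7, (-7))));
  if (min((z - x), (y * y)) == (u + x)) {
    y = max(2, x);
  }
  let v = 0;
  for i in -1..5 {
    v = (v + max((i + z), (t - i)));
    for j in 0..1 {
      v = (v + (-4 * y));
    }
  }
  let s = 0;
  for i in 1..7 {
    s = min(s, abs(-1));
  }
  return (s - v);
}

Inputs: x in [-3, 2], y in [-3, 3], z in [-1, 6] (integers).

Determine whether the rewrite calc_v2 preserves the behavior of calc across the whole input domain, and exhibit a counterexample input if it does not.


The two versions differ — the changes include local variable names differ, and statement counts differ, and min/max/abs usage differs, and constant usage differs.
One worked example (x=-2, y=-1, z=-1) — calc: t = -1; u = -14; (min((z - x), (y * y)) == (u + x)) -> false; v = 0; [i=-1]; v = 0; [j=0]; v = 4; [i=0]; v = 3; [j=0]; v = 7; [i=1]; v = 7; [j=0]; v = 11; [i=2]; v = 12; [j=0]; v = 16; [i=3]; v = 18; [j=0]; v = 22; [i=4]; v = 25; [j=0]; v = 29; s = 0; [i=1]; s = 0; [i=2]; s = 0; [i=3]; s = 0; [i=4]; s = 0; [i=5]; s = 0; [i=6]; s = 0; return -29; calc_v2: t = -1; p = 1; u = -14; (min((z - x), (y * y)) == (u + x)) -> false; v = 0; [i=-1]; v = 0; [j=0]; v = 4; [i=0]; v = 3; [j=0]; v = 7; [i=1]; v = 7; [j=0]; v = 11; [i=2]; v = 12; [j=0]; v = 16; [i=3]; v = 18; [j=0]; v = 22; [i=4]; v = 25; [j=0]; v = 29; s = 0; [i=1]; s = 0; [i=2]; s = 0; [i=3]; s = 0; [i=4]; s = 0; [i=5]; s = 0; [i=6]; s = 0; return -29; agreement on -29.
Every one of the 336 inputs gives matching results.
verdict: equivalent


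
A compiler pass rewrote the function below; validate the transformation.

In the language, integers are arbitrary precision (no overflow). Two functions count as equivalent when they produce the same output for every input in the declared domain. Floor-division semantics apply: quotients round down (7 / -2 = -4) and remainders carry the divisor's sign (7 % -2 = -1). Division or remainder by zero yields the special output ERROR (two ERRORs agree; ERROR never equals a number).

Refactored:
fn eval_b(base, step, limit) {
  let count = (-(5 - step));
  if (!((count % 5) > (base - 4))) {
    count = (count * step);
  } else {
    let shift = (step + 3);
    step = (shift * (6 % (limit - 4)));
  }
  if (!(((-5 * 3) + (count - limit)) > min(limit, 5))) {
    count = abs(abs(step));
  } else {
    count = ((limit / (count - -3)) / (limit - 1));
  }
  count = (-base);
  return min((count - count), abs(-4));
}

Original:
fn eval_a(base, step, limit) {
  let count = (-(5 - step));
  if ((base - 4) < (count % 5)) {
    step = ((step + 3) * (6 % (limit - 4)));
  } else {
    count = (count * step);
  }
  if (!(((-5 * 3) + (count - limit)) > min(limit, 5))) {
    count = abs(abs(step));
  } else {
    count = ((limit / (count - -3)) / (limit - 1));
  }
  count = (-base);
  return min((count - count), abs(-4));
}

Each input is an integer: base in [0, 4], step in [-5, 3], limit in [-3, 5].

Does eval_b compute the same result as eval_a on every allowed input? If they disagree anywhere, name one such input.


This is a faithful refactor — boolean connective usage differs, comparison usage differs, statement counts differ, local variable names differ, but the computed results match everywhere.
One worked example (base=3, step=1, limit=-1) — eval_a: count = -4; ((base - 4) < (count % 5)) -> true; step = -16; (!(((-5 * 3) + (count - limit)) > min(limit, 5))) -> true; count = 16; count = -3; return 0; eval_b: count = -4; (!((count % 5) > (base - 4))) -> false; shift = 4; step = -16; (!(((-5 * 3) + (count - limit)) > min(limit, 5))) -> true; count = 16; count = -3; return 0; agreement on 0.
Sweeping the whole domain (405 inputs) finds no disagreement.
verdict: equivalent


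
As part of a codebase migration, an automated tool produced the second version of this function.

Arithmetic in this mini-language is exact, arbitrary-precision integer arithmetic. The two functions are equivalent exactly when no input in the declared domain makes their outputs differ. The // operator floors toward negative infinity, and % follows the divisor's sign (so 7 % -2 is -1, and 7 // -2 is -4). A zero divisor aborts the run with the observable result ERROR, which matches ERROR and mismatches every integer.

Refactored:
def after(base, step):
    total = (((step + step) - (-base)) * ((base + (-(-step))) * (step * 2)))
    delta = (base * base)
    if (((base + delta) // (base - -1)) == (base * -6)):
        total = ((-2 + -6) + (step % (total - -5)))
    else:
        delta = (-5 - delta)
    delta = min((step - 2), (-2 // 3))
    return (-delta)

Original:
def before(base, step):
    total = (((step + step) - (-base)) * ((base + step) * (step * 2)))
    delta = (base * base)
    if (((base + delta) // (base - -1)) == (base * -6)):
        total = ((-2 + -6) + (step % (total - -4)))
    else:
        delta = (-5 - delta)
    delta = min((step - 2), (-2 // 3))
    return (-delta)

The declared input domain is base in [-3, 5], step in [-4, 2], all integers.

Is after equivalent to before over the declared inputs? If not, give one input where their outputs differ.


Take base=0, step=-1.
before: total := -4 | delta := 0 | (((base + delta) // (base - -1)) == (base * -6)): true | divide-by-zero, output ERROR
after: total := -4 | delta := 0 | (((base + delta) // (base - -1)) == (base * -6)): true | total := -8 | delta := -3 | result 3
ERROR vs 3 — the two versions disagree here.
verdict: not equivalent; witness: base=0, step=-1
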